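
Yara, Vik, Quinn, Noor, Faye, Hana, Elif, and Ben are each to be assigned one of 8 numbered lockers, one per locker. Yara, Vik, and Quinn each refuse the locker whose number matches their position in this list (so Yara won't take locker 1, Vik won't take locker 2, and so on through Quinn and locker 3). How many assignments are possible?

Let Aᵢ (for i ∈ {1, 2, 3}) be the placements that put person i in their forbidden locker. Any j of these fix j positions, leaving (8−j)! ways to fill the rest, and there are C(3,j) ways to pick which j.
By inclusion–exclusion, the number of valid placements is Σ_{j=0}^{3} (−1)^j C(3,j)·(8−j)!.
Computing: 40320 − 15120 + 2160 − 120 = 27240.

27240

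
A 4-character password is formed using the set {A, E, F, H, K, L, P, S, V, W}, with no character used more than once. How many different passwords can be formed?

With no repetition, fill the 4 characters in order: 10 choices, then 9, down to 7.
10 × 9 × 8 × 7 = 5040.

5040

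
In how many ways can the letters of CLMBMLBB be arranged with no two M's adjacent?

There are 8!/(3!·2!·2!) = 1680 arrangements of CLMBMLBB in total.
If the two M's are adjacent, glue them into one block, leaving 7 items to arrange: (7)!/(3!·2!) = 420 ways.
Hence 1680 − 420 = 1260.

1260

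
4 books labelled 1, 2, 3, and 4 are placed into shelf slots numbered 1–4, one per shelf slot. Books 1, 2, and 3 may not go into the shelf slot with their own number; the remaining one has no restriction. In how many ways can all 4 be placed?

Let Aᵢ (for i ∈ {1, 2, 3}) be the placements that put book i in its forbidden shelf slot. Any j of these fix j positions, leaving (4−j)! ways to fill the rest, and there are C(3,j) ways to pick which j.
By inclusion–exclusion, the number of valid placements is Σ_{j=0}^{3} (−1)^j C(3,j)·(4−j)!.
Computing: 24 − 18 + 6 − 1 = 11.

11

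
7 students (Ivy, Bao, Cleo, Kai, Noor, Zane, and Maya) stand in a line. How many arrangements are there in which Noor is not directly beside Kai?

3600

There are 7! = 5040 arrangements in all. If Noor and Kai are adjacent, merging them into one block gives 2·(6)! = 1440 arrangements.
So 5040 − 1440 = 3600 arrangements keep them apart.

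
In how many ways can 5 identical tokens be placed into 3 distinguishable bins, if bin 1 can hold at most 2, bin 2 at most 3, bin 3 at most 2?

By stars and bars, unrestricted non-negative solutions to x_1+…+x_3 = 5 number C(5+2,2) = 21.
Subtract solutions that violate a single cap (substitute x_i' = x_i − (cap_i+1)): x_1 ≥ 3 gives C(4,2) = 6; x_2 ≥ 4 gives C(3,2) = 3; x_3 ≥ 3 gives C(4,2) = 6. Together 15.
No two caps can be exceeded simultaneously, so the pair terms are all 0.
By inclusion–exclusion the count is 21 − 15 + 0 = 6.

6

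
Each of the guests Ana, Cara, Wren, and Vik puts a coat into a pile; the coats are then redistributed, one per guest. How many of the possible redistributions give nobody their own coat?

9

Count assignments avoiding every fixed point. For any j of the 4 guests fixed to their own coat, the other 4−j can be arranged in (4−j)! ways.
By inclusion–exclusion this is Σ_{j=0}^{4} (−1)^j C(4,j)·(4−j)!.
Computing: 24 − 24 + 12 − 4 + 1 = 9.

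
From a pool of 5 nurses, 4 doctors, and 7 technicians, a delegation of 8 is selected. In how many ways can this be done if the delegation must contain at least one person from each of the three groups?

With no constraint there are C(16,8) = 12870 possible selections.
Subtract selections that omit an entire group: no nurses → C(11,8) = 165; no doctors → C(12,8) = 495; no technicians → C(9,8) = 9.
Add back selections omitting two groups (i.e. drawn from a single group): C(5,8) + C(4,8) + C(7,8) = 0.
By inclusion–exclusion: 12870 − 669 + 0 = 12201.

12201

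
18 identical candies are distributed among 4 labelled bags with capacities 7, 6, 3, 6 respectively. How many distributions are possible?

By stars and bars, unrestricted non-negative solutions to x_1+…+x_4 = 18 number C(18+3,3) = 1330.
Subtract solutions that violate a single cap (substitute x_i' = x_i − (cap_i+1)): x_1 ≥ 8 gives C(13,3) = 286; x_2 ≥ 7 gives C(14,3) = 364; x_3 ≥ 4 gives C(17,3) = 680; x_4 ≥ 7 gives C(14,3) = 364. Together 1694.
Add back pairs where two caps are both exceeded: 20 + 84 + 20 + 120 + 35 + 120 = 399.
Subtract triples: 0 + 0 + 0 + 1 = 1.
By inclusion–exclusion the count is 1330 − 1694 + 399 − 1 = 34.

34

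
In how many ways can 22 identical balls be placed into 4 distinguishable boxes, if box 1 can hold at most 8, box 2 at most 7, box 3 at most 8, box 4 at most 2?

By stars and bars, unrestricted non-negative solutions to x_1+…+x_4 = 22 number C(22+3,3) = 2300.
Subtract solutions that violate a single cap (substitute x_i' = x_i − (cap_i+1)): x_1 ≥ 9 gives C(16,3) = 560; x_2 ≥ 8 gives C(17,3) = 680; x_3 ≥ 9 gives C(16,3) = 560; x_4 ≥ 3 gives C(22,3) = 1540. Together 3340.
Add back pairs where two caps are both exceeded: 56 + 35 + 286 + 56 + 364 + 286 = 1083.
Subtract triples: 0 + 10 + 4 + 10 = 24.
By inclusion–exclusion the count is 2300 − 3340 + 1083 − 24 = 19.

19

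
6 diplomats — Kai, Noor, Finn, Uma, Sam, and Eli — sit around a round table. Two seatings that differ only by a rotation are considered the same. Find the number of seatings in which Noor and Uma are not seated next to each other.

All circular seatings of 6 people number (5)! = 120.
Those with Noor next to Uma: fuse the pair into one unit and seat 5 units around a circle — 2·(4)! = 48.
Subtracting, 120 − 48 = 72.

72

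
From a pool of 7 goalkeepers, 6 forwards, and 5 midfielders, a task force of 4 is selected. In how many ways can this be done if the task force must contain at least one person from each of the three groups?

1575

With no constraint there are C(18,4) = 3060 possible selections.
Subtract selections that omit an entire group: no goalkeepers → C(11,4) = 330; no forwards → C(12,4) = 495; no midfielders → C(13,4) = 715.
Add back selections omitting two groups (i.e. drawn from a single group): C(7,4) + C(6,4) + C(5,4) = 55.
By inclusion–exclusion: 3060 − 1540 + 55 = 1575.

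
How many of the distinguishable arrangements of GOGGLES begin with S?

Fix S in the first position and arrange the remaining 6 letters.
Those 6 letters have G appearing 3 times, giving (6)!/(3!) = 120.

120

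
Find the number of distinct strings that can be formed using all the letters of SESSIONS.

The 8 letters of SESSIONS have repeats: S appearing 4 times.
Dividing 8! = 40320 by 4! = 24 for the repeated letters gives 1680.

1680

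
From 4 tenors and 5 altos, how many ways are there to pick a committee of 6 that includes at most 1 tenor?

Split by how many tenors are chosen (0 through 1).
Sum: C(4,0)·C(5,6) + C(4,1)·C(5,5) = 0 + 4 = 4.

4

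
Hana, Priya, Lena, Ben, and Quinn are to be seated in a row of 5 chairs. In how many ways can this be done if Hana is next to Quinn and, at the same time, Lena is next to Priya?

24

Treat {Hana,Quinn} as one block (2 orders) and {Lena,Priya} as another (2 orders).
That leaves 3 units to arrange: 2 × 2 × 3! = 4 × 6 = 24.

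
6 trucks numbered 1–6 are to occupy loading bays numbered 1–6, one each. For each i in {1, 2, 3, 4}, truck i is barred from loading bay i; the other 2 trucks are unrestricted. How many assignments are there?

Let Aᵢ (for 1 ≤ i ≤ 4) be the placements that put truck i in its forbidden loading bay. Any j of these fix j positions, leaving (6−j)! ways to fill the rest, and there are C(4,j) ways to pick which j.
By inclusion–exclusion, the number of valid placements is Σ_{j=0}^{4} (−1)^j C(4,j)·(6−j)!.
Computing: 720 − 480 + 144 − 24 + 2 = 362.

362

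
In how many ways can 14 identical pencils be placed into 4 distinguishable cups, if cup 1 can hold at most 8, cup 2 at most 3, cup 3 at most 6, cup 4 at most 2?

Ignoring the caps, the number of non-negative solutions to x_1+…+x_4 = 14 is C(17,3) = 680.
Subtract solutions that violate a single cap (substitute x_i' = x_i − (cap_i+1)): x_1 ≥ 9 gives C(8,3) = 56; x_2 ≥ 4 gives C(13,3) = 286; x_3 ≥ 7 gives C(10,3) = 120; x_4 ≥ 3 gives C(14,3) = 364. Together 826.
Add back pairs where two caps are both exceeded: 4 + 0 + 10 + 20 + 120 + 35 = 189.
Subtract triples: 0 + 0 + 0 + 1 = 1.
By inclusion–exclusion the count is 680 − 826 + 189 − 1 = 42.

42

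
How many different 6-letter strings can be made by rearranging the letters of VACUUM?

Letter multiplicities in VACUUM: A×1, C×1, M×1, U×2, V×1.
The number of distinct arrangements is 6!/(2!) = 720/2 = 360.

360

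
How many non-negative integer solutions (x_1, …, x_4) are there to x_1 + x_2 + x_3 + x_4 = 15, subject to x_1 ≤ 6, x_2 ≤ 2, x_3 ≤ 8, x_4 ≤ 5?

63

Ignoring the caps, the number of non-negative solutions to x_1+…+x_4 = 15 is C(18,3) = 816.
Subtract solutions that violate a single cap (substitute x_i' = x_i − (cap_i+1)): x_1 ≥ 7 gives C(11,3) = 165; x_2 ≥ 3 gives C(15,3) = 455; x_3 ≥ 9 gives C(9,3) = 84; x_4 ≥ 6 gives C(12,3) = 220. Together 924.
Add back pairs where two caps are both exceeded: 56 + 0 + 10 + 20 + 84 + 1 = 171.
By inclusion–exclusion the count is 816 − 924 + 171 = 63.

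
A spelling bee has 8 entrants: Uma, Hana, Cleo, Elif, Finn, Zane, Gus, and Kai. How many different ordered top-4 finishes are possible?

1680

This is an ordered selection of 4 from 8: P(8,4).
That gives 8 × 7 × 6 × 5 = 1680.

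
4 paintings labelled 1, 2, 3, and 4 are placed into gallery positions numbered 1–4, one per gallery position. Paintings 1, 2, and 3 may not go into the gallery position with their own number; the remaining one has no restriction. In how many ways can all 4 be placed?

11

Let Aᵢ (for i ∈ {1, 2, 3}) be the placements that put painting i in its forbidden gallery position. Any j of these fix j positions, leaving (4−j)! ways to fill the rest, and there are C(3,j) ways to pick which j.
By inclusion–exclusion, the number of valid placements is Σ_{j=0}^{3} (−1)^j C(3,j)·(4−j)!.
Computing: 24 − 18 + 6 − 1 = 11.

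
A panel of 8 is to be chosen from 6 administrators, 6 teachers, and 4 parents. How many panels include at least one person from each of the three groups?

12285

With no constraint there are C(16,8) = 12870 possible selections.
Subtract selections that omit an entire group: no administrators → C(10,8) = 45; no teachers → C(10,8) = 45; no parents → C(12,8) = 495.
Add back selections omitting two groups (i.e. drawn from a single group): C(6,8) + C(6,8) + C(4,8) = 0.
By inclusion–exclusion: 12870 − 585 + 0 = 12285.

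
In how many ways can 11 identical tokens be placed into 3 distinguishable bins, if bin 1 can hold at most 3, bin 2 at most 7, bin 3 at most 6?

18

Ignoring the caps, the number of non-negative solutions to x_1+…+x_3 = 11 is C(13,2) = 78.
Subtract solutions that violate a single cap (substitute x_i' = x_i − (cap_i+1)): x_1 ≥ 4 gives C(9,2) = 36; x_2 ≥ 8 gives C(5,2) = 10; x_3 ≥ 7 gives C(6,2) = 15. Together 61.
Add back pairs where two caps are both exceeded: 0 + 1 + 0 = 1.
By inclusion–exclusion the count is 78 − 61 + 1 = 18.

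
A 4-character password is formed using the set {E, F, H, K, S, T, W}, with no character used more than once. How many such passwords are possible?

840

Choose and order 4 of the 7 symbols: the first character has 7 options, the next 6, then 5, 4.
7 × 6 × 5 × 4 = 840.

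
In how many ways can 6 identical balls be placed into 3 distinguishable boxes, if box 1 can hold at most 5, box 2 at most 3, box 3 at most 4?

18

Without the upper bounds there are C(8,2) = 28 ways to split 6 among 3 boxes.
Subtract solutions that violate a single cap (substitute x_i' = x_i − (cap_i+1)): x_1 ≥ 6 gives C(2,2) = 1; x_2 ≥ 4 gives C(4,2) = 6; x_3 ≥ 5 gives C(3,2) = 3. Together 10.
No two caps can be exceeded simultaneously, so the pair terms are all 0.
By inclusion–exclusion the count is 28 − 10 + 0 = 18.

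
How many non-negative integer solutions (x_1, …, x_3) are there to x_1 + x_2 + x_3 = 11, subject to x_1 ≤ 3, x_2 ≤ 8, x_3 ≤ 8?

30

Ignoring the caps, the number of non-negative solutions to x_1+…+x_3 = 11 is C(13,2) = 78.
Subtract solutions that violate a single cap (substitute x_i' = x_i − (cap_i+1)): x_1 ≥ 4 gives C(9,2) = 36; x_2 ≥ 9 gives C(4,2) = 6; x_3 ≥ 9 gives C(4,2) = 6. Together 48.
No two caps can be exceeded simultaneously, so the pair terms are all 0.
By inclusion–exclusion the count is 78 − 48 + 0 = 30.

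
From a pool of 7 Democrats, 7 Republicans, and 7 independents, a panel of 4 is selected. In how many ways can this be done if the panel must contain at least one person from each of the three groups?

3087

Total 4-person selections from all 21: C(21,4) = 5985.
Subtract selections that omit an entire group: no Democrats → C(14,4) = 1001; no Republicans → C(14,4) = 1001; no independents → C(14,4) = 1001.
Add back selections omitting two groups (i.e. drawn from a single group): C(7,4) + C(7,4) + C(7,4) = 105.
By inclusion–exclusion: 5985 − 3003 + 105 = 3087.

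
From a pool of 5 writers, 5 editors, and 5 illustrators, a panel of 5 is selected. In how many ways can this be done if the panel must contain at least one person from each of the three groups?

With no constraint there are C(15,5) = 3003 possible selections.
Subtract selections that omit an entire group: no writers → C(10,5) = 252; no editors → C(10,5) = 252; no illustrators → C(10,5) = 252.
Add back selections omitting two groups (i.e. drawn from a single group): C(5,5) + C(5,5) + C(5,5) = 3.
By inclusion–exclusion: 3003 − 756 + 3 = 2250.

2250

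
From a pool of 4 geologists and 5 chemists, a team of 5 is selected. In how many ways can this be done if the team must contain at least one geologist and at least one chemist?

125

Unrestricted: C(9,5) = 126 ways to pick any 5 of the 9.
Subtract selections that omit an entire group: no geologists → C(5,5) = 1; no chemists → C(4,5) = 0.
Both groups omitted at once is impossible, so 126 − 1 = 125.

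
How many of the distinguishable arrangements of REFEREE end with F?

With the last slot taken by F, it remains to arrange the other 6 letters (REEREE).
Those 6 letters have E appearing 4 times and R appearing twice, giving (6)!/(4!·2!) = 15.

15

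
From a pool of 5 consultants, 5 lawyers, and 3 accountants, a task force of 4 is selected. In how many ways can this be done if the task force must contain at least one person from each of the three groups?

375

Unrestricted: C(13,4) = 715 ways to pick any 4 of the 13.
Selections missing a whole group: no consultants → C(8,4) = 70; no lawyers → C(8,4) = 70; no accountants → C(10,4) = 210.
Add back selections omitting two groups (i.e. drawn from a single group): C(5,4) + C(5,4) + C(3,4) = 10.
By inclusion–exclusion: 715 − 350 + 10 = 375.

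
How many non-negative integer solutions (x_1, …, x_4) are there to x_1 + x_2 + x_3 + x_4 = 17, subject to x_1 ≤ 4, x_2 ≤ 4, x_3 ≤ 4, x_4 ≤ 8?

Without the upper bounds there are C(20,3) = 1140 ways to split 17 among 4 variables.
Subtract solutions that violate a single cap (substitute x_i' = x_i − (cap_i+1)): x_1 ≥ 5 gives C(15,3) = 455; x_2 ≥ 5 gives C(15,3) = 455; x_3 ≥ 5 gives C(15,3) = 455; x_4 ≥ 9 gives C(11,3) = 165. Together 1530.
Add back pairs where two caps are both exceeded: 120 + 120 + 20 + 120 + 20 + 20 = 420.
Subtract triples: 10 + 0 + 0 + 0 = 10.
By inclusion–exclusion the count is 1140 − 1530 + 420 − 10 = 20.

20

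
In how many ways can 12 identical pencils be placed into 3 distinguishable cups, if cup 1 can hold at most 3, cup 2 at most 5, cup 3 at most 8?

14

Without the upper bounds there are C(14,2) = 91 ways to split 12 among 3 cups.
Subtract solutions that violate a single cap (substitute x_i' = x_i − (cap_i+1)): x_1 ≥ 4 gives C(10,2) = 45; x_2 ≥ 6 gives C(8,2) = 28; x_3 ≥ 9 gives C(5,2) = 10. Together 83.
Add back pairs where two caps are both exceeded: 6 + 0 + 0 = 6.
By inclusion–exclusion the count is 91 − 83 + 6 = 14.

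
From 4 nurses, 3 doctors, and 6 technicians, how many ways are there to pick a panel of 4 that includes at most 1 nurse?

Split by how many nurses are chosen (0 through 1).
Sum: C(4,0)·C(9,4) + C(4,1)·C(9,3) = 126 + 336 = 462.

462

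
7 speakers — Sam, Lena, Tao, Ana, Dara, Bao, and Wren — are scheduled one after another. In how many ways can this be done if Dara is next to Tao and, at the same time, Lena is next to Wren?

480

Treat {Dara,Tao} as one block (2 orders) and {Lena,Wren} as another (2 orders).
That leaves 5 units to arrange: 2 × 2 × 5! = 4 × 120 = 480.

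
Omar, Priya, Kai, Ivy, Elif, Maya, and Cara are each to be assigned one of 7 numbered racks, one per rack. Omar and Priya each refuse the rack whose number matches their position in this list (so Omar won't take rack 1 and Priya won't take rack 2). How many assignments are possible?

3720

Let Aᵢ (for i ∈ {1, 2}) be the placements that put person i in their forbidden rack. Any j of these fix j positions, leaving (7−j)! ways to fill the rest, and there are C(2,j) ways to pick which j.
By inclusion–exclusion, the number of valid placements is Σ_{j=0}^{2} (−1)^j C(2,j)·(7−j)!.
Computing: 5040 − 1440 + 120 = 3720.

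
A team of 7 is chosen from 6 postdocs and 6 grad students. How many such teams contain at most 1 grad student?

6

Split by how many grad students are chosen (0 through 1).
Sum: C(6,0)·C(6,7) + C(6,1)·C(6,6) = 0 + 6 = 6.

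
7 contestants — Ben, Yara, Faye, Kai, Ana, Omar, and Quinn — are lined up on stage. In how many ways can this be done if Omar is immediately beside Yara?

Glue Omar and Yara into one block (2 internal orders), leaving 6 units to arrange in a row.
So the count is 2·(6)! = 1440.

1440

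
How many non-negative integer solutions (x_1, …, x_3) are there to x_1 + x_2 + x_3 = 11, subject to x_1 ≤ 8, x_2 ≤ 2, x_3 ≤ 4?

9

Ignoring the caps, the number of non-negative solutions to x_1+…+x_3 = 11 is C(13,2) = 78.
Subtract solutions that violate a single cap (substitute x_i' = x_i − (cap_i+1)): x_1 ≥ 9 gives C(4,2) = 6; x_2 ≥ 3 gives C(10,2) = 45; x_3 ≥ 5 gives C(8,2) = 28. Together 79.
Add back pairs where two caps are both exceeded: 0 + 0 + 10 = 10.
By inclusion–exclusion the count is 78 − 79 + 10 = 9.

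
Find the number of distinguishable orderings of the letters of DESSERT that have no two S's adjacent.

Total arrangements of DESSERT: 7!/(2!·2!) = 1260.
If the two S's are adjacent, glue them into one block, leaving 6 items to arrange: (6)!/(2!) = 360 ways.
Hence 1260 − 360 = 900.

900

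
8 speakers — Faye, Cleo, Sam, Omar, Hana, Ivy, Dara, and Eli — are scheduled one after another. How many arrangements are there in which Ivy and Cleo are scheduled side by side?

Glue Ivy and Cleo into one block (2 internal orders), leaving 7 units to arrange in a row.
That gives 2 × 7! = 2 × 5040 = 10080.

10080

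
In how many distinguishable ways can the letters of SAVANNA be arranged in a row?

420

The 7 letters of SAVANNA have repeats: A appearing 3 times and N appearing twice.
The number of distinct arrangements is 7!/(3!·2!) = 5040/12 = 420.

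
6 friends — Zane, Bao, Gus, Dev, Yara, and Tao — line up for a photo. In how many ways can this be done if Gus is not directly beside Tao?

Of the 6! = 720 arrangements, those with Gus and Tao adjacent number 2 × 5! = 240 (treat the pair as a block with 2 internal orders).
Complementary counting: 720 − 240 = 480.

480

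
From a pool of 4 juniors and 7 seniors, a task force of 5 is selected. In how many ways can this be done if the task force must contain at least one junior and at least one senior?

441

With no constraint there are C(11,5) = 462 possible selections.
Subtract selections that omit an entire group: no juniors → C(7,5) = 21; no seniors → C(4,5) = 0.
Both groups omitted at once is impossible, so 462 − 21 = 441.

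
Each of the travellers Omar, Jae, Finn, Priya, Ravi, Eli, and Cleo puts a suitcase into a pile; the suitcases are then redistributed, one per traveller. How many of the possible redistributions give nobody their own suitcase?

1854

Let Aᵢ be the assignments in which traveller i gets their own suitcase. We want the size of the complement of A₁∪…∪A_7.
By inclusion–exclusion this is Σ_{j=0}^{7} (−1)^j C(7,j)·(7−j)!.
Computing: 5040 − 5040 + 2520 − 840 + 210 − 42 + 7 − 1 = 1854.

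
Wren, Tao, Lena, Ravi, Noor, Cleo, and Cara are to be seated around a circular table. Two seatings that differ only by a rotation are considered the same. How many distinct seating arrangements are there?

720

Around a circle, 7 distinct people have 7!/7 = (6)! = 720 rotationally distinct seatings.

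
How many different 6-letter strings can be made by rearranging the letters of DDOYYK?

180

The 6 letters of DDOYYK have repeats: D appearing twice and Y appearing twice.
Dividing 6! = 720 by 2!·2! = 4 for the repeated letters gives 180.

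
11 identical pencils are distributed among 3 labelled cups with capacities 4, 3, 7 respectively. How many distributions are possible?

Without the upper bounds there are C(13,2) = 78 ways to split 11 among 3 cups.
Subtract solutions that violate a single cap (substitute x_i' = x_i − (cap_i+1)): x_1 ≥ 5 gives C(8,2) = 28; x_2 ≥ 4 gives C(9,2) = 36; x_3 ≥ 8 gives C(5,2) = 10. Together 74.
Add back pairs where two caps are both exceeded: 6 + 0 + 0 = 6.
By inclusion–exclusion the count is 78 − 74 + 6 = 10.

10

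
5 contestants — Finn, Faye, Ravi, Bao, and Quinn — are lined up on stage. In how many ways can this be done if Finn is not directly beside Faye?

There are 5! = 120 arrangements in all. If Finn and Faye are adjacent, merging them into one block gives 2·(4)! = 48 arrangements.
So 120 − 48 = 72 arrangements keep them apart.

72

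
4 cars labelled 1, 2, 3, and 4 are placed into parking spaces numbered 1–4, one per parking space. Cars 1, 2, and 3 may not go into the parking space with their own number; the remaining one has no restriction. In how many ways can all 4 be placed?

Let Aᵢ (for i ∈ {1, 2, 3}) be the placements that put car i in its forbidden parking space. Any j of these fix j positions, leaving (4−j)! ways to fill the rest, and there are C(3,j) ways to pick which j.
By inclusion–exclusion, the number of valid placements is Σ_{j=0}^{3} (−1)^j C(3,j)·(4−j)!.
Computing: 24 − 18 + 6 − 1 = 11.

11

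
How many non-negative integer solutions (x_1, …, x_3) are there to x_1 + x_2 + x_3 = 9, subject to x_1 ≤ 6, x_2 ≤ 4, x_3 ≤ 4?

19

By stars and bars, unrestricted non-negative solutions to x_1+…+x_3 = 9 number C(9+2,2) = 55.
Subtract solutions that violate a single cap (substitute x_i' = x_i − (cap_i+1)): x_1 ≥ 7 gives C(4,2) = 6; x_2 ≥ 5 gives C(6,2) = 15; x_3 ≥ 5 gives C(6,2) = 15. Together 36.
No two caps can be exceeded simultaneously, so the pair terms are all 0.
By inclusion–exclusion the count is 55 − 36 + 0 = 19.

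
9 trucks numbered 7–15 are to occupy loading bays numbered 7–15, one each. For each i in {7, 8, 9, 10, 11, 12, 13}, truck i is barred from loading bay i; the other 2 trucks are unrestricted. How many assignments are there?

Let Aᵢ (for 7 ≤ i ≤ 13) be the placements that put truck i in its forbidden loading bay. Any j of these fix j positions, leaving (9−j)! ways to fill the rest, and there are C(7,j) ways to pick which j.
By inclusion–exclusion, the number of valid placements is Σ_{j=0}^{7} (−1)^j C(7,j)·(9−j)!.
Computing: 362880 − 282240 + 105840 − 25200 + 4200 − 504 + 42 − 2 = 165016.

165016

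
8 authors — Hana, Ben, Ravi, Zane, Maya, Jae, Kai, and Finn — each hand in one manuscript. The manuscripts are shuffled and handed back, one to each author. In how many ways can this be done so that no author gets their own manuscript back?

Count assignments avoiding every fixed point. For any j of the 8 authors fixed to their own manuscript, the other 8−j can be arranged in (8−j)! ways.
By inclusion–exclusion this is Σ_{j=0}^{8} (−1)^j C(8,j)·(8−j)!.
Computing: 40320 − 40320 + 20160 − 6720 + 1680 − 336 + 56 − 8 + 1 = 14833.

14833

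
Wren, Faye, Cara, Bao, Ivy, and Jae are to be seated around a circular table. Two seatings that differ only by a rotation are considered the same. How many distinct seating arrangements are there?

120

Around a circle, 6 distinct people have 6!/6 = (5)! = 120 rotationally distinct seatings.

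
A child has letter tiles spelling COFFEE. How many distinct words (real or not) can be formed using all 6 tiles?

180

COFFEE has 6 letters with E appearing twice and F appearing twice.
Dividing 6! = 720 by 2!·2! = 4 for the repeated letters gives 180.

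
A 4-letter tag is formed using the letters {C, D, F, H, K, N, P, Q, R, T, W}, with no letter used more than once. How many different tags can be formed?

Choose and order 4 of the 11 symbols: the first letter has 11 options, the next 10, then 9, 8.
That product is 11 × 10 × 9 × 8 = 7920.

7920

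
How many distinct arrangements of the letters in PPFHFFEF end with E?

With the last slot taken by E, it remains to arrange the other 7 letters (PPFHFFF).
Those 7 letters have F appearing 4 times and P appearing twice, giving (7)!/(4!·2!) = 105.

105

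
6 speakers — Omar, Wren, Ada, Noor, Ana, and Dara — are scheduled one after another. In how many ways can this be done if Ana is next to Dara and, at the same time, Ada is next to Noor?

96

Treat {Ana,Dara} as one block (2 orders) and {Ada,Noor} as another (2 orders).
That leaves 4 units to arrange: 2 × 2 × 4! = 4 × 24 = 96.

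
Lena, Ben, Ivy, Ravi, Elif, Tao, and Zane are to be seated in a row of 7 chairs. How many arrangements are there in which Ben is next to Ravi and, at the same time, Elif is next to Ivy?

Treat {Ben,Ravi} as one block (2 orders) and {Elif,Ivy} as another (2 orders).
That leaves 5 units to arrange: 2 × 2 × 5! = 4 × 120 = 480.

480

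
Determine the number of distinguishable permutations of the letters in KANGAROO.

The 8 letters of KANGAROO have repeats: A appearing twice and O appearing twice.
Dividing 8! = 40320 by 2!·2! = 4 for the repeated letters gives 10080.

10080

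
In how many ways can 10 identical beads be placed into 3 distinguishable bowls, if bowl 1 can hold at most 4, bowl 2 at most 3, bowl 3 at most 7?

14

Ignoring the caps, the number of non-negative solutions to x_1+…+x_3 = 10 is C(12,2) = 66.
Subtract solutions that violate a single cap (substitute x_i' = x_i − (cap_i+1)): x_1 ≥ 5 gives C(7,2) = 21; x_2 ≥ 4 gives C(8,2) = 28; x_3 ≥ 8 gives C(4,2) = 6. Together 55.
Add back pairs where two caps are both exceeded: 3 + 0 + 0 = 3.
By inclusion–exclusion the count is 66 − 55 + 3 = 14.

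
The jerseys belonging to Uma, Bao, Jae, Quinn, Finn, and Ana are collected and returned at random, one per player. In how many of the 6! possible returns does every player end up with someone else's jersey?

265

This is the derangement count D_6: permutations of 6 items with no fixed point.
By inclusion–exclusion this is Σ_{j=0}^{6} (−1)^j C(6,j)·(6−j)!.
Computing: 720 − 720 + 360 − 120 + 30 − 6 + 1 = 265.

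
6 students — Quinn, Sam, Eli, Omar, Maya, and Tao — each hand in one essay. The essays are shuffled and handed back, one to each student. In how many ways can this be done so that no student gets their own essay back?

This is the derangement count D_6: permutations of 6 items with no fixed point.
By inclusion–exclusion this is Σ_{j=0}^{6} (−1)^j C(6,j)·(6−j)!.
Computing: 720 − 720 + 360 − 120 + 30 − 6 + 1 = 265.

265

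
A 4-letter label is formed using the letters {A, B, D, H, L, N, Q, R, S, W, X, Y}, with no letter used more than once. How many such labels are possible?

Choose and order 4 of the 12 symbols: the first letter has 12 options, the next 11, then 10, 9.
That product is 12 × 11 × 10 × 9 = 11880.

11880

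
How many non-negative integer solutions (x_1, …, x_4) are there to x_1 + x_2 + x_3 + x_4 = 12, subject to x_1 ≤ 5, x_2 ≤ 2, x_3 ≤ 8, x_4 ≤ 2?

36

Without the upper bounds there are C(15,3) = 455 ways to split 12 among 4 variables.
Subtract solutions that violate a single cap (substitute x_i' = x_i − (cap_i+1)): x_1 ≥ 6 gives C(9,3) = 84; x_2 ≥ 3 gives C(12,3) = 220; x_3 ≥ 9 gives C(6,3) = 20; x_4 ≥ 3 gives C(12,3) = 220. Together 544.
Add back pairs where two caps are both exceeded: 20 + 0 + 20 + 1 + 84 + 1 = 126.
Subtract triples: 0 + 1 + 0 + 0 = 1.
By inclusion–exclusion the count is 455 − 544 + 126 − 1 = 36.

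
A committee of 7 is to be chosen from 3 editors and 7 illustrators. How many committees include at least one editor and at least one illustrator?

Total 7-person selections from all 10: C(10,7) = 120.
Subtract selections that omit an entire group: no editors → C(7,7) = 1; no illustrators → C(3,7) = 0.
Both groups omitted at once is impossible, so 120 − 1 = 119.

119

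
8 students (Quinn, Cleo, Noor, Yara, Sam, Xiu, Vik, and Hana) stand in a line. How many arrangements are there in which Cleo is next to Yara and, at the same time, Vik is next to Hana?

Treat {Cleo,Yara} as one block (2 orders) and {Vik,Hana} as another (2 orders).
That leaves 6 units to arrange: 2 × 2 × 6! = 4 × 720 = 2880.

2880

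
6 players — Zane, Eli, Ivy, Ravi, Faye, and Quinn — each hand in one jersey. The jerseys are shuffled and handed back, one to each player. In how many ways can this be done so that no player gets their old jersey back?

265

Count assignments avoiding every fixed point. For any j of the 6 players fixed to their old jersey, the other 6−j can be arranged in (6−j)! ways.
By inclusion–exclusion this is Σ_{j=0}^{6} (−1)^j C(6,j)·(6−j)!.
Computing: 720 − 720 + 360 − 120 + 30 − 6 + 1 = 265.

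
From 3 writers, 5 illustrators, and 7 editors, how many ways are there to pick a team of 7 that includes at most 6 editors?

Split by how many editors are chosen (0 through 6).
Sum: C(7,0)·C(8,7) + C(7,1)·C(8,6) + C(7,2)·C(8,5) + C(7,3)·C(8,4) + C(7,4)·C(8,3) + C(7,5)·C(8,2) + C(7,6)·C(8,1) = 8 + 196 + 1176 + 2450 + 1960 + 588 + 56 = 6434.

6434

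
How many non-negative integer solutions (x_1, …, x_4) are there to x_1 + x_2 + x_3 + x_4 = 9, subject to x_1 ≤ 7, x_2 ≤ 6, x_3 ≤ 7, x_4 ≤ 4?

Without the upper bounds there are C(12,3) = 220 ways to split 9 among 4 variables.
Subtract solutions that violate a single cap (substitute x_i' = x_i − (cap_i+1)): x_1 ≥ 8 gives C(4,3) = 4; x_2 ≥ 7 gives C(5,3) = 10; x_3 ≥ 8 gives C(4,3) = 4; x_4 ≥ 5 gives C(7,3) = 35. Together 53.
No two caps can be exceeded simultaneously, so the pair terms are all 0.
By inclusion–exclusion the count is 220 − 53 + 0 = 167.

167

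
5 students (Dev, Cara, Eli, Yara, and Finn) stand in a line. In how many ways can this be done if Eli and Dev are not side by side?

Of the 5! = 120 arrangements, those with Eli and Dev adjacent number 2 × 4! = 48 (treat the pair as a block with 2 internal orders).
So 120 − 48 = 72 arrangements keep them apart.

72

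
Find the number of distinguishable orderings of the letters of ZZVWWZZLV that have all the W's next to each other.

840

Treat the 2 copies of W as a single block. The multiset to arrange is then {WW, L, V, V, Z, Z, Z, Z}, 8 items in all.
That gives (8)!/(4!·2!) = 840 arrangements.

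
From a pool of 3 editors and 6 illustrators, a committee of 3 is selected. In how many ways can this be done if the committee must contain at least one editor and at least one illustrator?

With no constraint there are C(9,3) = 84 possible selections.
Selections missing a whole group: no editors → C(6,3) = 20; no illustrators → C(3,3) = 1.
Both groups omitted at once is impossible, so 84 − 21 = 63.

63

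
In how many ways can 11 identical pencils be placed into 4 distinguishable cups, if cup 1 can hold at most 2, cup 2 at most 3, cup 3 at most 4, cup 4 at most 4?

10

By stars and bars, unrestricted non-negative solutions to x_1+…+x_4 = 11 number C(11+3,3) = 364.
Subtract solutions that violate a single cap (substitute x_i' = x_i − (cap_i+1)): x_1 ≥ 3 gives C(11,3) = 165; x_2 ≥ 4 gives C(10,3) = 120; x_3 ≥ 5 gives C(9,3) = 84; x_4 ≥ 5 gives C(9,3) = 84. Together 453.
Add back pairs where two caps are both exceeded: 35 + 20 + 20 + 10 + 10 + 4 = 99.
By inclusion–exclusion the count is 364 − 453 + 99 = 10.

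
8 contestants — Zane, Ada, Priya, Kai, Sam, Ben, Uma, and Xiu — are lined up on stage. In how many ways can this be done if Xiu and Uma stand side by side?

Glue Xiu and Uma into one block (2 internal orders), leaving 7 units to arrange in a row.
So the count is 2·(7)! = 10080.

10080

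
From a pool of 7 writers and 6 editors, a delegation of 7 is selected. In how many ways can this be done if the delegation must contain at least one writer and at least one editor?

1715

Unrestricted: C(13,7) = 1716 ways to pick any 7 of the 13.
Subtract selections that omit an entire group: no writers → C(6,7) = 0; no editors → C(7,7) = 1.
Both groups omitted at once is impossible, so 1716 − 1 = 1715.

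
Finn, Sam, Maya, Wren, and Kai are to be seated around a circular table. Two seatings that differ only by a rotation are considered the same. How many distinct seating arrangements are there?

Around a circle, 5 distinct people have 5!/5 = (4)! = 24 rotationally distinct seatings.

24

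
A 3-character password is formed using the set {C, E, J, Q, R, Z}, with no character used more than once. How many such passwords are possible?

120

With no repetition, fill the 3 characters in order: 6 choices, then 5, down to 4.
6 × 5 × 4 = 120.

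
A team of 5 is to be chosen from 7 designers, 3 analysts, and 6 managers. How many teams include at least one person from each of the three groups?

2730

Unrestricted: C(16,5) = 4368 ways to pick any 5 of the 16.
Subtract selections that omit an entire group: no designers → C(9,5) = 126; no analysts → C(13,5) = 1287; no managers → C(10,5) = 252.
Add back selections omitting two groups (i.e. drawn from a single group): C(7,5) + C(3,5) + C(6,5) = 27.
By inclusion–exclusion: 4368 − 1665 + 27 = 2730.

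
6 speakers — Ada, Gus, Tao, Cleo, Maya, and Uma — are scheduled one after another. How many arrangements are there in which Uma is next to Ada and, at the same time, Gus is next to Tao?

Treat {Uma,Ada} as one block (2 orders) and {Gus,Tao} as another (2 orders).
That leaves 4 units to arrange: 2 × 2 × 4! = 4 × 24 = 96.

96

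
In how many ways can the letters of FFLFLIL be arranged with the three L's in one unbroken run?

Treat the 3 copies of L as a single block. The multiset to arrange is then {LLL, F, F, F, I}, 5 items in all.
That gives (5)!/(3!) = 20 arrangements.

20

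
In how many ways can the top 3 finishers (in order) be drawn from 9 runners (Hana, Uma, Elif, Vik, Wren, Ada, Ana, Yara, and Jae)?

There are 9 choices for 1st place, 8 for 2nd, and 7 for 3rd.
That gives 9 × 8 × 7 = 504.

504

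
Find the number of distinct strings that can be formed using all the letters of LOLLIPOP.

Letter multiplicities in LOLLIPOP: I×1, L×3, O×2, P×2.
So there are 8! / (3!·2!·2!) = 1680 distinguishable arrangements.

1680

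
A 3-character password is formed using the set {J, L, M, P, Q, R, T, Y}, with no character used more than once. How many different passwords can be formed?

336

Choose and order 3 of the 8 symbols: the first character has 8 options, the next 7, then 6.
That product is 8 × 7 × 6 = 336.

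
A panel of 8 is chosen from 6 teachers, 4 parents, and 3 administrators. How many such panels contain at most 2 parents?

Split by how many parents are chosen (0 through 2).
Sum: C(4,0)·C(9,8) + C(4,1)·C(9,7) + C(4,2)·C(9,6) = 9 + 144 + 504 = 657.

657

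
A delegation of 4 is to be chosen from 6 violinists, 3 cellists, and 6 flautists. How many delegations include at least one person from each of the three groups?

648

Unrestricted: C(15,4) = 1365 ways to pick any 4 of the 15.
Selections missing a whole group: no violinists → C(9,4) = 126; no cellists → C(12,4) = 495; no flautists → C(9,4) = 126.
Add back selections omitting two groups (i.e. drawn from a single group): C(6,4) + C(3,4) + C(6,4) = 30.
By inclusion–exclusion: 1365 − 747 + 30 = 648.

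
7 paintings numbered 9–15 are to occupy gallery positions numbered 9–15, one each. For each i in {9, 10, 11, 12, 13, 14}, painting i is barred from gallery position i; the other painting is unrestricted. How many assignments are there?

2119

Let Aᵢ (for 9 ≤ i ≤ 14) be the placements that put painting i in its forbidden gallery position. Any j of these fix j positions, leaving (7−j)! ways to fill the rest, and there are C(6,j) ways to pick which j.
By inclusion–exclusion, the number of valid placements is Σ_{j=0}^{6} (−1)^j C(6,j)·(7−j)!.
Computing: 5040 − 4320 + 1800 − 480 + 90 − 12 + 1 = 2119.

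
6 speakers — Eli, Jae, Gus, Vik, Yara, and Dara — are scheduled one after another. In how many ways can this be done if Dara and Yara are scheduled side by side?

Treat {Dara, Yara} as a single unit. There are 5 units to order, and the pair itself can be ordered 2 ways.
That gives 2 × 5! = 2 × 120 = 240.

240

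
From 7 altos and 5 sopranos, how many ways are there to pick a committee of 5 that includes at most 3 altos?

Split by how many altos are chosen (0 through 3).
Sum: C(7,0)·C(5,5) + C(7,1)·C(5,4) + C(7,2)·C(5,3) + C(7,3)·C(5,2) = 1 + 35 + 210 + 350 = 596.

596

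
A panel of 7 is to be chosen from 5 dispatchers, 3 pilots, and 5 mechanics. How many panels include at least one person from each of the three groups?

With no constraint there are C(13,7) = 1716 possible selections.
Selections missing a whole group: no dispatchers → C(8,7) = 8; no pilots → C(10,7) = 120; no mechanics → C(8,7) = 8.
Add back selections omitting two groups (i.e. drawn from a single group): C(5,7) + C(3,7) + C(5,7) = 0.
By inclusion–exclusion: 1716 − 136 + 0 = 1580.

1580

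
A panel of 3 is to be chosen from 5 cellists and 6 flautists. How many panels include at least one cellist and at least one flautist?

Total 3-person selections from all 11: C(11,3) = 165.
Subtract selections that omit an entire group: no cellists → C(6,3) = 20; no flautists → C(5,3) = 10.
Both groups omitted at once is impossible, so 165 − 30 = 135.

135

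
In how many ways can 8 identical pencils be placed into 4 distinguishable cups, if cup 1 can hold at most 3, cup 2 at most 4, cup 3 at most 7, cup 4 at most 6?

Ignoring the caps, the number of non-negative solutions to x_1+…+x_4 = 8 is C(11,3) = 165.
Subtract solutions that violate a single cap (substitute x_i' = x_i − (cap_i+1)): x_1 ≥ 4 gives C(7,3) = 35; x_2 ≥ 5 gives C(6,3) = 20; x_3 ≥ 8 gives C(3,3) = 1; x_4 ≥ 7 gives C(4,3) = 4. Together 60.
No two caps can be exceeded simultaneously, so the pair terms are all 0.
By inclusion–exclusion the count is 165 − 60 + 0 = 105.

105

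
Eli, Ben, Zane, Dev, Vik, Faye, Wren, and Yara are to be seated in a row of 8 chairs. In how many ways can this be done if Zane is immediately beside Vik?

10080

Glue Zane and Vik into one block (2 internal orders), leaving 7 units to arrange in a row.
That gives 2 × 7! = 2 × 5040 = 10080.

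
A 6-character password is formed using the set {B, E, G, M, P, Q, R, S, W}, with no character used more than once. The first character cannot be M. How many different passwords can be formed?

The first character has 9−1 = 8 choices (anything except M).
The remaining 5 characters are filled from the other 8 symbols without repetition: 8 × 7 × 6 × 5 × 4 = 6720.
Total: 8 × 6720 = 53760.

53760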